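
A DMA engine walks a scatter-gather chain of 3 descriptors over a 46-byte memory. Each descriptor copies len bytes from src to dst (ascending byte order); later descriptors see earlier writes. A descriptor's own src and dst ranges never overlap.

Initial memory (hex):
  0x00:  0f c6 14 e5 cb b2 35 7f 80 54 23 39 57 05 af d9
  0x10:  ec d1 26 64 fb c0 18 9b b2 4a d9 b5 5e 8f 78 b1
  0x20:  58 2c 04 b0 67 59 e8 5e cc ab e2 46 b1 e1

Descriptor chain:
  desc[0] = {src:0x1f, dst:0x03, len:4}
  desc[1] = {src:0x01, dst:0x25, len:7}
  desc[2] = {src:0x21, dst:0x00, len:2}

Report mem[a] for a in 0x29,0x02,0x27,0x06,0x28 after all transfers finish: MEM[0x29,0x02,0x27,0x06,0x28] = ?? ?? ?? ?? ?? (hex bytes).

MEM[0x29,0x02,0x27,0x06,0x28] = 2c 14 b1 04 58

[0] 0x1f->0x03 len=4 : b1 58 2c 04
[1] 0x01->0x25 len=7 : c6 14 b1 58 2c 04 7f
[2] 0x21->0x00 len=2 : 2c 04
query mem[0x29]=0x2c, mem[0x02]=0x14, mem[0x27]=0xb1, mem[0x06]=0x04, mem[0x28]=0x58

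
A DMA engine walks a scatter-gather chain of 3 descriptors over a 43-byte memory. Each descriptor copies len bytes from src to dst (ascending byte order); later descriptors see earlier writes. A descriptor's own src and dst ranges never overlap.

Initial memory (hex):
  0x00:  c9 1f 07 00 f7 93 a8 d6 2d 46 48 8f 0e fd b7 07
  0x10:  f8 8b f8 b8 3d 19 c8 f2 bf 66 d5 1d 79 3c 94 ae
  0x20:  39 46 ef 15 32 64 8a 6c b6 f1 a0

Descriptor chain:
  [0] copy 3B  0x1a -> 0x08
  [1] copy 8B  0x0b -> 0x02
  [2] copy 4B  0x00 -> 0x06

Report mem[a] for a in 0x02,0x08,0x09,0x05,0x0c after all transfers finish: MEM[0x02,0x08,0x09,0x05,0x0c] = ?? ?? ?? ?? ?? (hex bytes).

[0] 0x1a->0x08 len=3 : d5 1d 79
[1] 0x0b->0x02 len=8 : 8f 0e fd b7 07 f8 8b f8
[2] 0x00->0x06 len=4 : c9 1f 8f 0e
query mem[0x02]=0x8f, mem[0x08]=0x8f, mem[0x09]=0x0e, mem[0x05]=0xb7, mem[0x0c]=0x0e

MEM[0x02,0x08,0x09,0x05,0x0c] = 8f 8f 0e b7 0e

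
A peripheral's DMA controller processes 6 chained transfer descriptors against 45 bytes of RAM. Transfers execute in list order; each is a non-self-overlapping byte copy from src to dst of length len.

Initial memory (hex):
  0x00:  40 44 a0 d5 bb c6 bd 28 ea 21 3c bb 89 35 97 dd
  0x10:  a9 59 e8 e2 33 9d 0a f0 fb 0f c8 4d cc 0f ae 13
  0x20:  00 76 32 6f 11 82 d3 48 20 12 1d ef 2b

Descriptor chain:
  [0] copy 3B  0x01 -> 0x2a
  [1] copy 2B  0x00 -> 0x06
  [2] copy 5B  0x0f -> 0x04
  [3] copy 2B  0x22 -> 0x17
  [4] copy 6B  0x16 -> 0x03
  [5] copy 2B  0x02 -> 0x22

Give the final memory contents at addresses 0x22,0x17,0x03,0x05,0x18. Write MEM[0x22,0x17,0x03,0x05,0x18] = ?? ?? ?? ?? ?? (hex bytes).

[0] 0x01->0x2a len=3 : 44 a0 d5
[1] 0x00->0x06 len=2 : 40 44
[2] 0x0f->0x04 len=5 : dd a9 59 e8 e2
[3] 0x22->0x17 len=2 : 32 6f
[4] 0x16->0x03 len=6 : 0a 32 6f 0f c8 4d
[5] 0x02->0x22 len=2 : a0 0a
query mem[0x22]=0xa0, mem[0x17]=0x32, mem[0x03]=0x0a, mem[0x05]=0x6f, mem[0x18]=0x6f

MEM[0x22,0x17,0x03,0x05,0x18] = a0 32 0a 6f 6f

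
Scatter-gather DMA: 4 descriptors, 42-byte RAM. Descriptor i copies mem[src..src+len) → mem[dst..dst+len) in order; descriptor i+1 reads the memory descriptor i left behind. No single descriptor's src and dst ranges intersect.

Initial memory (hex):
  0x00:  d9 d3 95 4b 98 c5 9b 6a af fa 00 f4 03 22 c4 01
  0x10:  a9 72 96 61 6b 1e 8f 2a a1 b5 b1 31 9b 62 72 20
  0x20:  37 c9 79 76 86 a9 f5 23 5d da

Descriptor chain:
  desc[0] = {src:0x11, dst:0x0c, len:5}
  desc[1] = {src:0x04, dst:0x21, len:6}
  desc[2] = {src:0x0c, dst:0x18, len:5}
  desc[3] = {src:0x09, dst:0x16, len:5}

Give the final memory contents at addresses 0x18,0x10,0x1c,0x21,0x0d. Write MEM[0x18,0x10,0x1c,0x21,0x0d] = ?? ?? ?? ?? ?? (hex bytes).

  after D0: wrote 5B at 0x0c = 7296616b1e
  after D1: wrote 6B at 0x21 = 98c59b6aaffa
  after D2: wrote 5B at 0x18 = 7296616b1e
  after D3: wrote 5B at 0x16 = fa00f47296
query mem[0x18]=0xf4, mem[0x10]=0x1e, mem[0x1c]=0x1e, mem[0x21]=0x98, mem[0x0d]=0x96

MEM[0x18,0x10,0x1c,0x21,0x0d] = f4 1e 1e 98 96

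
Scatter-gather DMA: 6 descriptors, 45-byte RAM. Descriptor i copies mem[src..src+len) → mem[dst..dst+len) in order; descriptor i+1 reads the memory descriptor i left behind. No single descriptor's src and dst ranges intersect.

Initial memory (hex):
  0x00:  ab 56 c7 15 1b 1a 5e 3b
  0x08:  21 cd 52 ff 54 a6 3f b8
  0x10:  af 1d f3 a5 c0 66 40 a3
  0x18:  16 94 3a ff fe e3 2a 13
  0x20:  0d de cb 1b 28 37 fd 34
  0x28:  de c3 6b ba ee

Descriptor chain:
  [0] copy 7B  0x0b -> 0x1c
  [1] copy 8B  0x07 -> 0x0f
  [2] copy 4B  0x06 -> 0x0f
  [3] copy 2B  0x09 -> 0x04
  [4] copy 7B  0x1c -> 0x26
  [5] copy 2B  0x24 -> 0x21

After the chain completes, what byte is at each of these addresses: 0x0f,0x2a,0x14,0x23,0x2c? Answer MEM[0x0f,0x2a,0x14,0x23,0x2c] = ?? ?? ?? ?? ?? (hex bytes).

MEM[0x0f,0x2a,0x14,0x23,0x2c] = 5e b8 54 1b 1d

[0] 0x0b->0x1c len=7 : ff 54 a6 3f b8 af 1d
[1] 0x07->0x0f len=8 : 3b 21 cd 52 ff 54 a6 3f
[2] 0x06->0x0f len=4 : 5e 3b 21 cd
[3] 0x09->0x04 len=2 : cd 52
[4] 0x1c->0x26 len=7 : ff 54 a6 3f b8 af 1d
[5] 0x24->0x21 len=2 : 28 37
query mem[0x0f]=0x5e, mem[0x2a]=0xb8, mem[0x14]=0x54, mem[0x23]=0x1b, mem[0x2c]=0x1d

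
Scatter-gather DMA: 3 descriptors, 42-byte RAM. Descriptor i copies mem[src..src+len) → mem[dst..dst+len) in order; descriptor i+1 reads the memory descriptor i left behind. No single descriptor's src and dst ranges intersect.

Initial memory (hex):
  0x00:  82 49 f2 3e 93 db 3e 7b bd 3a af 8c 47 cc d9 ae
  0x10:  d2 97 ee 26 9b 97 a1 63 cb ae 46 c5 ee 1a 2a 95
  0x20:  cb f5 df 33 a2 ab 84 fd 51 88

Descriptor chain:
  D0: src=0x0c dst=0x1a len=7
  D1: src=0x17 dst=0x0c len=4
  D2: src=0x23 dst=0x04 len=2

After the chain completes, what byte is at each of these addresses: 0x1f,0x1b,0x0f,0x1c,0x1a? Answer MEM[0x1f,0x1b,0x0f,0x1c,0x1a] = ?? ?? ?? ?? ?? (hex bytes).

#0 dst[0x1a+7] := {0x47,0xcc,0xd9,0xae,0xd2,0x97,0xee}
#1 dst[0x0c+4] := {0x63,0xcb,0xae,0x47}
#2 dst[0x04+2] := {0x33,0xa2}
query mem[0x1f]=0x97, mem[0x1b]=0xcc, mem[0x0f]=0x47, mem[0x1c]=0xd9, mem[0x1a]=0x47

MEM[0x1f,0x1b,0x0f,0x1c,0x1a] = 97 cc 47 d9 47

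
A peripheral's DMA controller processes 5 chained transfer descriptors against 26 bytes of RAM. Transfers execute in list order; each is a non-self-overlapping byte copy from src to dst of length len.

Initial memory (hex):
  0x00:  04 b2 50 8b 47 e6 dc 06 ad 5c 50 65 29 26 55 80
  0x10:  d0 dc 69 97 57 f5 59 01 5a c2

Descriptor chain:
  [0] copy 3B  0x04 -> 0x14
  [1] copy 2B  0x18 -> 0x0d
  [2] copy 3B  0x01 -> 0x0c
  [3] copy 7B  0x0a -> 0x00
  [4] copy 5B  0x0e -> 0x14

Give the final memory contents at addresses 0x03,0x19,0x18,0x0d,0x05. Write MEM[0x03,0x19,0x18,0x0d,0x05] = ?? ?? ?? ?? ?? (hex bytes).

#0 dst[0x14+3] := {0x47,0xe6,0xdc}
#1 dst[0x0d+2] := {0x5a,0xc2}
#2 dst[0x0c+3] := {0xb2,0x50,0x8b}
#3 dst[0x00+7] := {0x50,0x65,0xb2,0x50,0x8b,0x80,0xd0}
#4 dst[0x14+5] := {0x8b,0x80,0xd0,0xdc,0x69}
query mem[0x03]=0x50, mem[0x19]=0xc2, mem[0x18]=0x69, mem[0x0d]=0x50, mem[0x05]=0x80

MEM[0x03,0x19,0x18,0x0d,0x05] = 50 c2 69 50 80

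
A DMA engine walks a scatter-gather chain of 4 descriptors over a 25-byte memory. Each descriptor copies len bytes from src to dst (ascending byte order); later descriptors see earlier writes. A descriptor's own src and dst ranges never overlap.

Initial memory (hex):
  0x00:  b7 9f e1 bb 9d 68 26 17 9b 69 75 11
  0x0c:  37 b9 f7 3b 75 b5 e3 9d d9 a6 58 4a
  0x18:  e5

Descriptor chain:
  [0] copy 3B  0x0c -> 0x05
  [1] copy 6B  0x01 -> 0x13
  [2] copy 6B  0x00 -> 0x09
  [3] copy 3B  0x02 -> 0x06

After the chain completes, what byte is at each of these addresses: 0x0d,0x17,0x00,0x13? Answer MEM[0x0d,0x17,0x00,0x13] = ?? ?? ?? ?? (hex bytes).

#0 dst[0x05+3] := {0x37,0xb9,0xf7}
#1 dst[0x13+6] := {0x9f,0xe1,0xbb,0x9d,0x37,0xb9}
#2 dst[0x09+6] := {0xb7,0x9f,0xe1,0xbb,0x9d,0x37}
#3 dst[0x06+3] := {0xe1,0xbb,0x9d}
query mem[0x0d]=0x9d, mem[0x17]=0x37, mem[0x00]=0xb7, mem[0x13]=0x9f

MEM[0x0d,0x17,0x00,0x13] = 9d 37 b7 9f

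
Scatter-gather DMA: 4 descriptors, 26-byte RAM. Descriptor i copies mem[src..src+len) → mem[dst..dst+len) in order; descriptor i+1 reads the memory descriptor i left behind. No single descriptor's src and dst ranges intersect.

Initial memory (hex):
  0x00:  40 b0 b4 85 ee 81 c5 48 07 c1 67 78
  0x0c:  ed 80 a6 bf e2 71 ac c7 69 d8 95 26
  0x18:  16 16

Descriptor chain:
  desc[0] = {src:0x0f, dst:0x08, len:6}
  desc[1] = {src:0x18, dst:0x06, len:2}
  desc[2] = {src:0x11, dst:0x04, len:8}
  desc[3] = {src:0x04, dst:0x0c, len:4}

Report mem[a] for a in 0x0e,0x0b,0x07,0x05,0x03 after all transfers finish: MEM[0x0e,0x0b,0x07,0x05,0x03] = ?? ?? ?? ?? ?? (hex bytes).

D0: mem[0x08..0x0d] <- [bf e2 71 ac c7 69]
D1: mem[0x06..0x07] <- [16 16]
D2: mem[0x04..0x0b] <- [71 ac c7 69 d8 95 26 16]
D3: mem[0x0c..0x0f] <- [71 ac c7 69]
query mem[0x0e]=0xc7, mem[0x0b]=0x16, mem[0x07]=0x69, mem[0x05]=0xac, mem[0x03]=0x85

MEM[0x0e,0x0b,0x07,0x05,0x03] = c7 16 69 ac 85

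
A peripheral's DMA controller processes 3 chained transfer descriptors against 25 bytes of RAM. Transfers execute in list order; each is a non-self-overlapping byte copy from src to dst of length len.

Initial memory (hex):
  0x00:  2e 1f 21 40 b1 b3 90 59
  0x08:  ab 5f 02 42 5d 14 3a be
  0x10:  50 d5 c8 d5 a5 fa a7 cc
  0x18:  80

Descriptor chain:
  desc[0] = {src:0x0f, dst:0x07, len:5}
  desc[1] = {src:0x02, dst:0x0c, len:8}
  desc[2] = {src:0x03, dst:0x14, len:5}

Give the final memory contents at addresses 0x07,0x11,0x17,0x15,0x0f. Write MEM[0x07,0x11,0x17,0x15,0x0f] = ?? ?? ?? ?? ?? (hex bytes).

MEM[0x07,0x11,0x17,0x15,0x0f] = be be 90 b1 b3

D0: mem[0x07..0x0b] <- [be 50 d5 c8 d5]
D1: mem[0x0c..0x13] <- [21 40 b1 b3 90 be 50 d5]
D2: mem[0x14..0x18] <- [40 b1 b3 90 be]
query mem[0x07]=0xbe, mem[0x11]=0xbe, mem[0x17]=0x90, mem[0x15]=0xb1, mem[0x0f]=0xb3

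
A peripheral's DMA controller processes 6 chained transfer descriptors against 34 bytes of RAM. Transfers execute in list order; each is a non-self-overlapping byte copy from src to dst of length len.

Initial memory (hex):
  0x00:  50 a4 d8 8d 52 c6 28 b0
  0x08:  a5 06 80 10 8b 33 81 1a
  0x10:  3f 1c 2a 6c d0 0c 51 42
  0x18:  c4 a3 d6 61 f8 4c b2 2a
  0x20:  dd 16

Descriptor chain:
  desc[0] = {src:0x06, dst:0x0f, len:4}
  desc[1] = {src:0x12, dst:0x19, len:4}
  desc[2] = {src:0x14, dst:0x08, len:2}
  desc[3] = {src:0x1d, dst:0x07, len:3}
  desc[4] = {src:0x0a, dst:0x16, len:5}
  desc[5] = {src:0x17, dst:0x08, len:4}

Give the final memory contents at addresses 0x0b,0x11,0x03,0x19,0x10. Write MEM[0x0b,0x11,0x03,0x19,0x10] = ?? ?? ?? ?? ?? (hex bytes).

MEM[0x0b,0x11,0x03,0x19,0x10] = 81 a5 8d 33 b0

  after D0: wrote 4B at 0x0f = 28b0a506
  after D1: wrote 4B at 0x19 = 066cd00c
  after D2: wrote 2B at 0x08 = d00c
  after D3: wrote 3B at 0x07 = 4cb22a
  after D4: wrote 5B at 0x16 = 80108b3381
  after D5: wrote 4B at 0x08 = 108b3381
query mem[0x0b]=0x81, mem[0x11]=0xa5, mem[0x03]=0x8d, mem[0x19]=0x33, mem[0x10]=0xb0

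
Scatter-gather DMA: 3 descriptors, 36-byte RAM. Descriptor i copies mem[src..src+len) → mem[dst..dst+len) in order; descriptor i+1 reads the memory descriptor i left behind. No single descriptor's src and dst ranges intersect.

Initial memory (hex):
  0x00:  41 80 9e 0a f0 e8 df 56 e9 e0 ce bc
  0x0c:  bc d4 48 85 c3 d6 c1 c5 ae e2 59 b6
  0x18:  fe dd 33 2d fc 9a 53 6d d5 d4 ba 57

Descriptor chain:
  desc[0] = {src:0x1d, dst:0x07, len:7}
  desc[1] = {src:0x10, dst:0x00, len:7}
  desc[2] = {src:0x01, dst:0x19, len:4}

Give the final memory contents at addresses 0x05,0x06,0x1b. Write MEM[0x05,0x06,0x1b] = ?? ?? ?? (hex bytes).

#0 dst[0x07+7] := {0x9a,0x53,0x6d,0xd5,0xd4,0xba,0x57}
#1 dst[0x00+7] := {0xc3,0xd6,0xc1,0xc5,0xae,0xe2,0x59}
#2 dst[0x19+4] := {0xd6,0xc1,0xc5,0xae}
query mem[0x05]=0xe2, mem[0x06]=0x59, mem[0x1b]=0xc5

MEM[0x05,0x06,0x1b] = e2 59 c5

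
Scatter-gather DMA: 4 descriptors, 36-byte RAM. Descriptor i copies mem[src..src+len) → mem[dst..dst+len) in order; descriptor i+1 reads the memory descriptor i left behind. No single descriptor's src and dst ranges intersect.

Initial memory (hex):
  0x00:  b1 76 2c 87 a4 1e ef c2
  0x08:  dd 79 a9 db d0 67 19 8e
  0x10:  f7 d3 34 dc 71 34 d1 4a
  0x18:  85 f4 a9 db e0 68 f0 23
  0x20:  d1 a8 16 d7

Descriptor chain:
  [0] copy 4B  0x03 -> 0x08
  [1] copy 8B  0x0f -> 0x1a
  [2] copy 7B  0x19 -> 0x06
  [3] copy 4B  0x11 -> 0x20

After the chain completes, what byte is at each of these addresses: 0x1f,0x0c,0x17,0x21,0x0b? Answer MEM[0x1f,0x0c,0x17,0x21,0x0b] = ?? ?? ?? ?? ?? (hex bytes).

MEM[0x1f,0x0c,0x17,0x21,0x0b] = 71 71 4a 34 dc

#0 dst[0x08+4] := {0x87,0xa4,0x1e,0xef}
#1 dst[0x1a+8] := {0x8e,0xf7,0xd3,0x34,0xdc,0x71,0x34,0xd1}
#2 dst[0x06+7] := {0xf4,0x8e,0xf7,0xd3,0x34,0xdc,0x71}
#3 dst[0x20+4] := {0xd3,0x34,0xdc,0x71}
query mem[0x1f]=0x71, mem[0x0c]=0x71, mem[0x17]=0x4a, mem[0x21]=0x34, mem[0x0b]=0xdc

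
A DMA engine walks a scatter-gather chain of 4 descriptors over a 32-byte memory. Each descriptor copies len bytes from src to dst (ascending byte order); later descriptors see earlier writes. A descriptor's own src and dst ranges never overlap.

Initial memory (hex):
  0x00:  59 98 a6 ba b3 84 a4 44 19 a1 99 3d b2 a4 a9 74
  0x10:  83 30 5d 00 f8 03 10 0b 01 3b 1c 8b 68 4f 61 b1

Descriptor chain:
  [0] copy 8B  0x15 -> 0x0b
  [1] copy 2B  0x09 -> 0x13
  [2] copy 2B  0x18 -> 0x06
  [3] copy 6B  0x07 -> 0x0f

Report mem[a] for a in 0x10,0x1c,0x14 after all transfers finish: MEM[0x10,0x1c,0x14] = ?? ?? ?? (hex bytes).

MEM[0x10,0x1c,0x14] = 19 68 10

D0: mem[0x0b..0x12] <- [03 10 0b 01 3b 1c 8b 68]
D1: mem[0x13..0x14] <- [a1 99]
D2: mem[0x06..0x07] <- [01 3b]
D3: mem[0x0f..0x14] <- [3b 19 a1 99 03 10]
query mem[0x10]=0x19, mem[0x1c]=0x68, mem[0x14]=0x10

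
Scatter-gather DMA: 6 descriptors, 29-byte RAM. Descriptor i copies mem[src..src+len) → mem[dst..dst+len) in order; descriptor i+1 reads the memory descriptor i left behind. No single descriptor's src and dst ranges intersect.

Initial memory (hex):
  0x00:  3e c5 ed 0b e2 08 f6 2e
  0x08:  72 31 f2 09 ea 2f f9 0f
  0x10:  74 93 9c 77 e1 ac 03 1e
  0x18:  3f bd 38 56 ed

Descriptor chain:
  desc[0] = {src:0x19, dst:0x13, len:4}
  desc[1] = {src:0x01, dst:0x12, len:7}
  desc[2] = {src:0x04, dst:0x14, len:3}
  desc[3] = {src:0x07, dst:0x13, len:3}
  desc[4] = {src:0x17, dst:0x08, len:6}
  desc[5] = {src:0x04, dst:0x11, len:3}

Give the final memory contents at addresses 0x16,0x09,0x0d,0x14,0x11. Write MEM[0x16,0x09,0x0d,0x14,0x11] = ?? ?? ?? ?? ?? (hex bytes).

D0: mem[0x13..0x16] <- [bd 38 56 ed]
D1: mem[0x12..0x18] <- [c5 ed 0b e2 08 f6 2e]
D2: mem[0x14..0x16] <- [e2 08 f6]
D3: mem[0x13..0x15] <- [2e 72 31]
D4: mem[0x08..0x0d] <- [f6 2e bd 38 56 ed]
D5: mem[0x11..0x13] <- [e2 08 f6]
query mem[0x16]=0xf6, mem[0x09]=0x2e, mem[0x0d]=0xed, mem[0x14]=0x72, mem[0x11]=0xe2

MEM[0x16,0x09,0x0d,0x14,0x11] = f6 2e ed 72 e2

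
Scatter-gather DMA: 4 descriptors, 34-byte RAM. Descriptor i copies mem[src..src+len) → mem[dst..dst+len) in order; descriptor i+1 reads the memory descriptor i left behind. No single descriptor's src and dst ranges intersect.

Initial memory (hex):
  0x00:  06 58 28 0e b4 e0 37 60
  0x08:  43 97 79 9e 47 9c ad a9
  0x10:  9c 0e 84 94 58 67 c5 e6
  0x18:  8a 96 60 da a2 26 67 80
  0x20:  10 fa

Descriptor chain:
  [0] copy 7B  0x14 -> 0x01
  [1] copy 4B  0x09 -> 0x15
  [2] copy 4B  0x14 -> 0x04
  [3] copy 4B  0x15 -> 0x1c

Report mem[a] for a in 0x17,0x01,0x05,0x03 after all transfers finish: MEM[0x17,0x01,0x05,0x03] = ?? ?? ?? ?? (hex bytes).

MEM[0x17,0x01,0x05,0x03] = 9e 58 97 c5

D0: mem[0x01..0x07] <- [58 67 c5 e6 8a 96 60]
D1: mem[0x15..0x18] <- [97 79 9e 47]
D2: mem[0x04..0x07] <- [58 97 79 9e]
D3: mem[0x1c..0x1f] <- [97 79 9e 47]
query mem[0x17]=0x9e, mem[0x01]=0x58, mem[0x05]=0x97, mem[0x03]=0xc5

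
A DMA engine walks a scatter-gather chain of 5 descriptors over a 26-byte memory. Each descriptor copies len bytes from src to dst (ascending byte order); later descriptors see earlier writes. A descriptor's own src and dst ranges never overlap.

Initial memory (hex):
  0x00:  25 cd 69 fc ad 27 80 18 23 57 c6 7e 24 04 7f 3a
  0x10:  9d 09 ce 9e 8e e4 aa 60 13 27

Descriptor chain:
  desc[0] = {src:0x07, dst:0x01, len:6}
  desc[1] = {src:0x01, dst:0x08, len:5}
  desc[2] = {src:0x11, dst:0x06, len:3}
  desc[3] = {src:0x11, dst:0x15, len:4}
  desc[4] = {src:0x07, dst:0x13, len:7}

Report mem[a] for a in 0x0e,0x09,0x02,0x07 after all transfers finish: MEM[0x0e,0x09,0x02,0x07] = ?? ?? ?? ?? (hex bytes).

MEM[0x0e,0x09,0x02,0x07] = 7f 23 23 ce

  after D0: wrote 6B at 0x01 = 182357c67e24
  after D1: wrote 5B at 0x08 = 182357c67e
  after D2: wrote 3B at 0x06 = 09ce9e
  after D3: wrote 4B at 0x15 = 09ce9e8e
  after D4: wrote 7B at 0x13 = ce9e2357c67e04
query mem[0x0e]=0x7f, mem[0x09]=0x23, mem[0x02]=0x23, mem[0x07]=0xce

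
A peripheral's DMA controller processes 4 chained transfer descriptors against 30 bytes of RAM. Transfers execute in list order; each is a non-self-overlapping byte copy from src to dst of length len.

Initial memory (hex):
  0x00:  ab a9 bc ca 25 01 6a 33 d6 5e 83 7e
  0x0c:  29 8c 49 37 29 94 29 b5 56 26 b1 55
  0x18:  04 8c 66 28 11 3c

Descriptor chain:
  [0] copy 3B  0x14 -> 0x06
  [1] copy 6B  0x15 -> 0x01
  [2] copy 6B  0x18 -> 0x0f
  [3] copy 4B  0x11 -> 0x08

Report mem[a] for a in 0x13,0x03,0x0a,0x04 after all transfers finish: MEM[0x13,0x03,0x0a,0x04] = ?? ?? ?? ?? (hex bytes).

MEM[0x13,0x03,0x0a,0x04] = 11 55 11 04

  after D0: wrote 3B at 0x06 = 5626b1
  after D1: wrote 6B at 0x01 = 26b155048c66
  after D2: wrote 6B at 0x0f = 048c6628113c
  after D3: wrote 4B at 0x08 = 6628113c
query mem[0x13]=0x11, mem[0x03]=0x55, mem[0x0a]=0x11, mem[0x04]=0x04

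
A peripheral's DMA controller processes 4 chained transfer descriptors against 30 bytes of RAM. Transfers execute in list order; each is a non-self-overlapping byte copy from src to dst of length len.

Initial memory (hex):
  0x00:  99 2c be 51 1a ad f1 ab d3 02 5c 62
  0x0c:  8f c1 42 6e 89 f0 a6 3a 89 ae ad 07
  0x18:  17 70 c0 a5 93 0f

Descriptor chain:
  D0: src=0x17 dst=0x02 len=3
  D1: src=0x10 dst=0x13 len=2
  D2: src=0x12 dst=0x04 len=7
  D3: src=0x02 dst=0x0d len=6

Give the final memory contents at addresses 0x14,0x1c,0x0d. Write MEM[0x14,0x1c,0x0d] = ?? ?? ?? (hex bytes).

MEM[0x14,0x1c,0x0d] = f0 93 07

[0] 0x17->0x02 len=3 : 07 17 70
[1] 0x10->0x13 len=2 : 89 f0
[2] 0x12->0x04 len=7 : a6 89 f0 ae ad 07 17
[3] 0x02->0x0d len=6 : 07 17 a6 89 f0 ae
query mem[0x14]=0xf0, mem[0x1c]=0x93, mem[0x0d]=0x07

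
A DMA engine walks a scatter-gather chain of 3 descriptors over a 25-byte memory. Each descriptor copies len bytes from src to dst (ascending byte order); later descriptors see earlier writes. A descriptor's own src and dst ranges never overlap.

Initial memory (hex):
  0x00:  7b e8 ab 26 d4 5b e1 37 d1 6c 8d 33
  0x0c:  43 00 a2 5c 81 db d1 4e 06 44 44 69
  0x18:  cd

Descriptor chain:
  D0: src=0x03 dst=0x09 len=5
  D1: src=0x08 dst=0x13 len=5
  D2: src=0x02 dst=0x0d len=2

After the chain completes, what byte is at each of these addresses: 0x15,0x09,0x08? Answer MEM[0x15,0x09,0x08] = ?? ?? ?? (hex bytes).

[0] 0x03->0x09 len=5 : 26 d4 5b e1 37
[1] 0x08->0x13 len=5 : d1 26 d4 5b e1
[2] 0x02->0x0d len=2 : ab 26
query mem[0x15]=0xd4, mem[0x09]=0x26, mem[0x08]=0xd1

MEM[0x15,0x09,0x08] = d4 26 d1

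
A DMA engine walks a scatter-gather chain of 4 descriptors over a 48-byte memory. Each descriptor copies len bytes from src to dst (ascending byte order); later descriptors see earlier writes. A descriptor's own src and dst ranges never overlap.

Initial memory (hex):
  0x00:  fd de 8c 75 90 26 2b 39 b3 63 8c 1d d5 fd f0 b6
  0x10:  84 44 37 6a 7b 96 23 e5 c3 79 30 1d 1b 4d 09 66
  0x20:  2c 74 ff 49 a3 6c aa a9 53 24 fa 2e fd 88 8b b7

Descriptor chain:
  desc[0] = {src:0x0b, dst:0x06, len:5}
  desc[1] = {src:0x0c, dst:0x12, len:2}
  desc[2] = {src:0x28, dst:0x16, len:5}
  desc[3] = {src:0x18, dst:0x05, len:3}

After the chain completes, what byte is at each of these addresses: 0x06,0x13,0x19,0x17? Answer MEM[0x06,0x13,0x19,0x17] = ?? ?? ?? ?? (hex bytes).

MEM[0x06,0x13,0x19,0x17] = 2e fd 2e 24

#0 dst[0x06+5] := {0x1d,0xd5,0xfd,0xf0,0xb6}
#1 dst[0x12+2] := {0xd5,0xfd}
#2 dst[0x16+5] := {0x53,0x24,0xfa,0x2e,0xfd}
#3 dst[0x05+3] := {0xfa,0x2e,0xfd}
query mem[0x06]=0x2e, mem[0x13]=0xfd, mem[0x19]=0x2e, mem[0x17]=0x24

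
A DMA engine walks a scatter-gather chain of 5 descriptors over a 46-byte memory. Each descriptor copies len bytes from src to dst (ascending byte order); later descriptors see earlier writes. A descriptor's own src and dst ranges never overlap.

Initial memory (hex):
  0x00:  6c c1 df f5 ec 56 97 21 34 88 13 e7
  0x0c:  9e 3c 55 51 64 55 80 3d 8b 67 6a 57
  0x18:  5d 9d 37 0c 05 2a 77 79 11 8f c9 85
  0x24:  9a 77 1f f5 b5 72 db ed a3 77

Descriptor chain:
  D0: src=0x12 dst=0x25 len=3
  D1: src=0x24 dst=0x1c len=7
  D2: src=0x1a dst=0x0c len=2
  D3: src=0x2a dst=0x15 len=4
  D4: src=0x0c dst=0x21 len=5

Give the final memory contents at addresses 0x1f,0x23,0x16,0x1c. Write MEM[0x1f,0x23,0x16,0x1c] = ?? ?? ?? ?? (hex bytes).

MEM[0x1f,0x23,0x16,0x1c] = 8b 55 ed 9a

D0: mem[0x25..0x27] <- [80 3d 8b]
D1: mem[0x1c..0x22] <- [9a 80 3d 8b b5 72 db]
D2: mem[0x0c..0x0d] <- [37 0c]
D3: mem[0x15..0x18] <- [db ed a3 77]
D4: mem[0x21..0x25] <- [37 0c 55 51 64]
query mem[0x1f]=0x8b, mem[0x23]=0x55, mem[0x16]=0xed, mem[0x1c]=0x9a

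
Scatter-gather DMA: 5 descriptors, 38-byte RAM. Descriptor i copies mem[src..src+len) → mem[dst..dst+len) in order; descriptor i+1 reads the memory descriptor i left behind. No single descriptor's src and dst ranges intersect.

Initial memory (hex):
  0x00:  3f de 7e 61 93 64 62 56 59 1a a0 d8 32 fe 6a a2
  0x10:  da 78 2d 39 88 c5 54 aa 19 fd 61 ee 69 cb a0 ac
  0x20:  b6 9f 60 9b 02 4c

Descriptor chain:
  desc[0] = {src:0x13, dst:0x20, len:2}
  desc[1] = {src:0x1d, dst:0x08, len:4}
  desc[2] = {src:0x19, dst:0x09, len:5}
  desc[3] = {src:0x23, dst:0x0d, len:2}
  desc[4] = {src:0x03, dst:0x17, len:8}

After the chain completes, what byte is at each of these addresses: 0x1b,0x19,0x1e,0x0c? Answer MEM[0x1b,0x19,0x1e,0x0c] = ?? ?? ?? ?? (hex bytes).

D0: mem[0x20..0x21] <- [39 88]
D1: mem[0x08..0x0b] <- [cb a0 ac 39]
D2: mem[0x09..0x0d] <- [fd 61 ee 69 cb]
D3: mem[0x0d..0x0e] <- [9b 02]
D4: mem[0x17..0x1e] <- [61 93 64 62 56 cb fd 61]
query mem[0x1b]=0x56, mem[0x19]=0x64, mem[0x1e]=0x61, mem[0x0c]=0x69

MEM[0x1b,0x19,0x1e,0x0c] = 56 64 61 69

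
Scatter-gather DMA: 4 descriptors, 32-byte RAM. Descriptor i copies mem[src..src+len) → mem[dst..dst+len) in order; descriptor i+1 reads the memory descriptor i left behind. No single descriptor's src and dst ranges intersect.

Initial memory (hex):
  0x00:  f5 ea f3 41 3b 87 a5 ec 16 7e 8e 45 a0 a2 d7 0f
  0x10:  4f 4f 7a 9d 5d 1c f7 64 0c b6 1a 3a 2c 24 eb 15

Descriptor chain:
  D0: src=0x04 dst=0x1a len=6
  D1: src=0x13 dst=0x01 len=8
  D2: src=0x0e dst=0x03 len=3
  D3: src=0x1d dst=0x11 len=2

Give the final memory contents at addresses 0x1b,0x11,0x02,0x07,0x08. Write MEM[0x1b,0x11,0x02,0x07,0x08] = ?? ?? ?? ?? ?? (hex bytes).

MEM[0x1b,0x11,0x02,0x07,0x08] = 87 ec 5d b6 3b

#0 dst[0x1a+6] := {0x3b,0x87,0xa5,0xec,0x16,0x7e}
#1 dst[0x01+8] := {0x9d,0x5d,0x1c,0xf7,0x64,0x0c,0xb6,0x3b}
#2 dst[0x03+3] := {0xd7,0x0f,0x4f}
#3 dst[0x11+2] := {0xec,0x16}
query mem[0x1b]=0x87, mem[0x11]=0xec, mem[0x02]=0x5d, mem[0x07]=0xb6, mem[0x08]=0x3b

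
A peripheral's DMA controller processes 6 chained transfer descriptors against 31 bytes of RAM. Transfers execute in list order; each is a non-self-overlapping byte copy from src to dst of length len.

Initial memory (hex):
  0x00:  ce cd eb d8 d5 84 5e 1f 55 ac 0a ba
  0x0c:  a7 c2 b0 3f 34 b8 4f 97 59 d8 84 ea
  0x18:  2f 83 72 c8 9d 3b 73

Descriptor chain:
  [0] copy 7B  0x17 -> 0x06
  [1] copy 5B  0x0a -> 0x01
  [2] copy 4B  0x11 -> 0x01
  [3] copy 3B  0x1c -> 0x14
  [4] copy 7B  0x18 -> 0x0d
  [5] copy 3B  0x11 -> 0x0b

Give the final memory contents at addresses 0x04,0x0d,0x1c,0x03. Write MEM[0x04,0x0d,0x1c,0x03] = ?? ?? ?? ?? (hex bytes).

#0 dst[0x06+7] := {0xea,0x2f,0x83,0x72,0xc8,0x9d,0x3b}
#1 dst[0x01+5] := {0xc8,0x9d,0x3b,0xc2,0xb0}
#2 dst[0x01+4] := {0xb8,0x4f,0x97,0x59}
#3 dst[0x14+3] := {0x9d,0x3b,0x73}
#4 dst[0x0d+7] := {0x2f,0x83,0x72,0xc8,0x9d,0x3b,0x73}
#5 dst[0x0b+3] := {0x9d,0x3b,0x73}
query mem[0x04]=0x59, mem[0x0d]=0x73, mem[0x1c]=0x9d, mem[0x03]=0x97

MEM[0x04,0x0d,0x1c,0x03] = 59 73 9d 97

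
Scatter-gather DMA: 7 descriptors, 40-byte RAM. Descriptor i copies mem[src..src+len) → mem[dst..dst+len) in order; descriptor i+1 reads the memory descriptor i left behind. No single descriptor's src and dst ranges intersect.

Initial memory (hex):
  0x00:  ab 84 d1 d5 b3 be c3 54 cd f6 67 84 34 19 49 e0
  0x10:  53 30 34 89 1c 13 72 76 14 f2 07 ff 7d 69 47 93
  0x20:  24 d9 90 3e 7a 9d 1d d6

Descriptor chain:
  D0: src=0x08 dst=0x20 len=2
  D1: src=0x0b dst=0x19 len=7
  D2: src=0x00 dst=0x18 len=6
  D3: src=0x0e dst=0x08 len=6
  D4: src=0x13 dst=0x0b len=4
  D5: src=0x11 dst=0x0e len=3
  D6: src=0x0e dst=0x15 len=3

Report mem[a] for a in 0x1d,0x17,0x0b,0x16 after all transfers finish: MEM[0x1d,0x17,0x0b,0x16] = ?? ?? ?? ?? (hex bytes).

  after D0: wrote 2B at 0x20 = cdf6
  after D1: wrote 7B at 0x19 = 84341949e05330
  after D2: wrote 6B at 0x18 = ab84d1d5b3be
  after D3: wrote 6B at 0x08 = 49e053303489
  after D4: wrote 4B at 0x0b = 891c1372
  after D5: wrote 3B at 0x0e = 303489
  after D6: wrote 3B at 0x15 = 303489
query mem[0x1d]=0xbe, mem[0x17]=0x89, mem[0x0b]=0x89, mem[0x16]=0x34

MEM[0x1d,0x17,0x0b,0x16] = be 89 89 34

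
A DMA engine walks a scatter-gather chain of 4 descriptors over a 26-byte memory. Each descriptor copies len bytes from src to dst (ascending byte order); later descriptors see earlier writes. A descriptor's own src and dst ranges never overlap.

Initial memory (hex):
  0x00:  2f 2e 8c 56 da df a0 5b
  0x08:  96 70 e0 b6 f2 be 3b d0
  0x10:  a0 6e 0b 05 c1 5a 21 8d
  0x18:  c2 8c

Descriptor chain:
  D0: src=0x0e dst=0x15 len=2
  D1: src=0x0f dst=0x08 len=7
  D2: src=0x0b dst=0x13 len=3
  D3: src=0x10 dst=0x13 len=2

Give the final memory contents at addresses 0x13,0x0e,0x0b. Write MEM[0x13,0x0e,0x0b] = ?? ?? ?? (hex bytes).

MEM[0x13,0x0e,0x0b] = a0 3b 0b

  after D0: wrote 2B at 0x15 = 3bd0
  after D1: wrote 7B at 0x08 = d0a06e0b05c13b
  after D2: wrote 3B at 0x13 = 0b05c1
  after D3: wrote 2B at 0x13 = a06e
query mem[0x13]=0xa0, mem[0x0e]=0x3b, mem[0x0b]=0x0b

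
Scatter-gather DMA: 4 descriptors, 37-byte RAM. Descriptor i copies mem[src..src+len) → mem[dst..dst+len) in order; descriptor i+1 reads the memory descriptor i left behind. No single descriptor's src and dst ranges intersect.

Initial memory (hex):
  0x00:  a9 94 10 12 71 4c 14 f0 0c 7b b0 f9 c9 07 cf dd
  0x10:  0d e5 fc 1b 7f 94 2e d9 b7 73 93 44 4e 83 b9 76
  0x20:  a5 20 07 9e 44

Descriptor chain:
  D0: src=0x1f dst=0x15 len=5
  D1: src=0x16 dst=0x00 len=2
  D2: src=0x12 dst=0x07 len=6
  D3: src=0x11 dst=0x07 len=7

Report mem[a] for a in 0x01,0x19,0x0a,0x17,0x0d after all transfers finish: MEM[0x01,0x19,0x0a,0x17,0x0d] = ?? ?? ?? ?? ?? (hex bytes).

  after D0: wrote 5B at 0x15 = 76a520079e
  after D1: wrote 2B at 0x00 = a520
  after D2: wrote 6B at 0x07 = fc1b7f76a520
  after D3: wrote 7B at 0x07 = e5fc1b7f76a520
query mem[0x01]=0x20, mem[0x19]=0x9e, mem[0x0a]=0x7f, mem[0x17]=0x20, mem[0x0d]=0x20

MEM[0x01,0x19,0x0a,0x17,0x0d] = 20 9e 7f 20 20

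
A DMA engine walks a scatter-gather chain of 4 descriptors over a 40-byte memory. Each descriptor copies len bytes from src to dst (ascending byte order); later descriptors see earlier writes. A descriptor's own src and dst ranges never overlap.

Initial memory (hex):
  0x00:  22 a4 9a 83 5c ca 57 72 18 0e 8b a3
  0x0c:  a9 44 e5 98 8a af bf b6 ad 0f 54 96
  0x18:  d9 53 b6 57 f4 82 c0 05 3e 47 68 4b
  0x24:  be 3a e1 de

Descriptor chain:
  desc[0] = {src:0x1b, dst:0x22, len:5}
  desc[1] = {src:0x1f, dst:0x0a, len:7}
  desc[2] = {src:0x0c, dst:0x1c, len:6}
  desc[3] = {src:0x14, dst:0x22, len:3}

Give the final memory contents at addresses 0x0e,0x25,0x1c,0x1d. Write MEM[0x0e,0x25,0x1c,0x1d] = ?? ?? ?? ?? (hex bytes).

MEM[0x0e,0x25,0x1c,0x1d] = f4 c0 47 57

[0] 0x1b->0x22 len=5 : 57 f4 82 c0 05
[1] 0x1f->0x0a len=7 : 05 3e 47 57 f4 82 c0
[2] 0x0c->0x1c len=6 : 47 57 f4 82 c0 af
[3] 0x14->0x22 len=3 : ad 0f 54
query mem[0x0e]=0xf4, mem[0x25]=0xc0, mem[0x1c]=0x47, mem[0x1d]=0x57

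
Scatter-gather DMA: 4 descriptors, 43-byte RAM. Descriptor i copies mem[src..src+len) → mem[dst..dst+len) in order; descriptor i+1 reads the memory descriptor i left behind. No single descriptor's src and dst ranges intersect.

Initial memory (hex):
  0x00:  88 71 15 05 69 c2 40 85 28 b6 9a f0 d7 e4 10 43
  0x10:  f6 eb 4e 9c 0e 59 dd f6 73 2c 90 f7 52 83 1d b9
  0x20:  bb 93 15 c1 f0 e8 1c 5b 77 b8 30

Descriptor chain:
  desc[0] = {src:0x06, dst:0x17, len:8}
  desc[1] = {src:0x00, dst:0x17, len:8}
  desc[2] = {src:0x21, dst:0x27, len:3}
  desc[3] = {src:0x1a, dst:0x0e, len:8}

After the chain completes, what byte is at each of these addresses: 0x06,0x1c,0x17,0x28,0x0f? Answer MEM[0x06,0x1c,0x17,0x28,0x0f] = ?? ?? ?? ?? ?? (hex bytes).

MEM[0x06,0x1c,0x17,0x28,0x0f] = 40 c2 88 15 69

#0 dst[0x17+8] := {0x40,0x85,0x28,0xb6,0x9a,0xf0,0xd7,0xe4}
#1 dst[0x17+8] := {0x88,0x71,0x15,0x05,0x69,0xc2,0x40,0x85}
#2 dst[0x27+3] := {0x93,0x15,0xc1}
#3 dst[0x0e+8] := {0x05,0x69,0xc2,0x40,0x85,0xb9,0xbb,0x93}
query mem[0x06]=0x40, mem[0x1c]=0xc2, mem[0x17]=0x88, mem[0x28]=0x15, mem[0x0f]=0x69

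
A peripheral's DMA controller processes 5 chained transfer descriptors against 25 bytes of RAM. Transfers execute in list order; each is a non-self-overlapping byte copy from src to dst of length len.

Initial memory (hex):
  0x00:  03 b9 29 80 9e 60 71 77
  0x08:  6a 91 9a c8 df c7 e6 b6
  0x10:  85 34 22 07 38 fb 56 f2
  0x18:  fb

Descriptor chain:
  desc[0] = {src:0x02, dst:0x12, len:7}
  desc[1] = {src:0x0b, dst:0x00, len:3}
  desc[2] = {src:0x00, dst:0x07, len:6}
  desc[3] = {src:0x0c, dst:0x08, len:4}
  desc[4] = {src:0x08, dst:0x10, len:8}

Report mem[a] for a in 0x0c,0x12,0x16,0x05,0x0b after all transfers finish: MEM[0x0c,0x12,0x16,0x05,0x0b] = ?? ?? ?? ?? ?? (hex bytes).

MEM[0x0c,0x12,0x16,0x05,0x0b] = 60 e6 e6 60 b6

#0 dst[0x12+7] := {0x29,0x80,0x9e,0x60,0x71,0x77,0x6a}
#1 dst[0x00+3] := {0xc8,0xdf,0xc7}
#2 dst[0x07+6] := {0xc8,0xdf,0xc7,0x80,0x9e,0x60}
#3 dst[0x08+4] := {0x60,0xc7,0xe6,0xb6}
#4 dst[0x10+8] := {0x60,0xc7,0xe6,0xb6,0x60,0xc7,0xe6,0xb6}
query mem[0x0c]=0x60, mem[0x12]=0xe6, mem[0x16]=0xe6, mem[0x05]=0x60, mem[0x0b]=0xb6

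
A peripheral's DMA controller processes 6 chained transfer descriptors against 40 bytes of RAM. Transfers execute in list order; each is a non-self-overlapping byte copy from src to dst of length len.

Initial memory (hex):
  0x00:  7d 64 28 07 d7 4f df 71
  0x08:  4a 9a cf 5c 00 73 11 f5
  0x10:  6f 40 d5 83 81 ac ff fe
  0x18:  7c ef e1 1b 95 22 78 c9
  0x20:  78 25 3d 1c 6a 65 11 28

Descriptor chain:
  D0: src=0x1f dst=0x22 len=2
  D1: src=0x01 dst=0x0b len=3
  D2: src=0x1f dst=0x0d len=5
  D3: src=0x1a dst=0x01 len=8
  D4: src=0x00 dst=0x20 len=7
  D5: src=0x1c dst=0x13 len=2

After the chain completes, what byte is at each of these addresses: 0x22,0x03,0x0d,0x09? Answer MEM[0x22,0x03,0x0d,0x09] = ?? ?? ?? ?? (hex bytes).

  after D0: wrote 2B at 0x22 = c978
  after D1: wrote 3B at 0x0b = 642807
  after D2: wrote 5B at 0x0d = c97825c978
  after D3: wrote 8B at 0x01 = e11b952278c97825
  after D4: wrote 7B at 0x20 = 7de11b952278c9
  after D5: wrote 2B at 0x13 = 9522
query mem[0x22]=0x1b, mem[0x03]=0x95, mem[0x0d]=0xc9, mem[0x09]=0x9a

MEM[0x22,0x03,0x0d,0x09] = 1b 95 c9 9a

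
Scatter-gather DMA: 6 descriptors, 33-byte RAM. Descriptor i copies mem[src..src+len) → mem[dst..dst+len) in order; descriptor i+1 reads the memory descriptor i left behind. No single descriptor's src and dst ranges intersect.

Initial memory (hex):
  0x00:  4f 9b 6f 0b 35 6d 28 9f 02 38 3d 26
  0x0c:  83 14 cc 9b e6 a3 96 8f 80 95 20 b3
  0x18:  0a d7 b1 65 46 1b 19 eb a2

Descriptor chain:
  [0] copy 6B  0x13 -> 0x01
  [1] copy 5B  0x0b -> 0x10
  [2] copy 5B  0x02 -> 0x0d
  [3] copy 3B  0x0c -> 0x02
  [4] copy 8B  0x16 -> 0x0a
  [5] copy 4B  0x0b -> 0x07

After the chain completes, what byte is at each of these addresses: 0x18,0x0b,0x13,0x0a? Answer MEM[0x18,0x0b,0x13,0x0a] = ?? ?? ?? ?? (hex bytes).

MEM[0x18,0x0b,0x13,0x0a] = 0a b3 cc b1

[0] 0x13->0x01 len=6 : 8f 80 95 20 b3 0a
[1] 0x0b->0x10 len=5 : 26 83 14 cc 9b
[2] 0x02->0x0d len=5 : 80 95 20 b3 0a
[3] 0x0c->0x02 len=3 : 83 80 95
[4] 0x16->0x0a len=8 : 20 b3 0a d7 b1 65 46 1b
[5] 0x0b->0x07 len=4 : b3 0a d7 b1
query mem[0x18]=0x0a, mem[0x0b]=0xb3, mem[0x13]=0xcc, mem[0x0a]=0xb1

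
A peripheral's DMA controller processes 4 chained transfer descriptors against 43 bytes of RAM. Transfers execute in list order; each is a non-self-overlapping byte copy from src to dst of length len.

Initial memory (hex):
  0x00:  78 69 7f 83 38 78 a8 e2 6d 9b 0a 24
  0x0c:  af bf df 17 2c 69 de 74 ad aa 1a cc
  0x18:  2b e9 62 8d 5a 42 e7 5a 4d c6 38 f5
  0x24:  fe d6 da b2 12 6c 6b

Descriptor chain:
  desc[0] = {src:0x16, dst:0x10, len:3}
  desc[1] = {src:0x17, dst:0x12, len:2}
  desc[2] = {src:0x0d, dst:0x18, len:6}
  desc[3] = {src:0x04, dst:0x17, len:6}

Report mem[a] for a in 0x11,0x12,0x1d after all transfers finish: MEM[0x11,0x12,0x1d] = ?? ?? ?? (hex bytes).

MEM[0x11,0x12,0x1d] = cc cc cc

[0] 0x16->0x10 len=3 : 1a cc 2b
[1] 0x17->0x12 len=2 : cc 2b
[2] 0x0d->0x18 len=6 : bf df 17 1a cc cc
[3] 0x04->0x17 len=6 : 38 78 a8 e2 6d 9b
query mem[0x11]=0xcc, mem[0x12]=0xcc, mem[0x1d]=0xcc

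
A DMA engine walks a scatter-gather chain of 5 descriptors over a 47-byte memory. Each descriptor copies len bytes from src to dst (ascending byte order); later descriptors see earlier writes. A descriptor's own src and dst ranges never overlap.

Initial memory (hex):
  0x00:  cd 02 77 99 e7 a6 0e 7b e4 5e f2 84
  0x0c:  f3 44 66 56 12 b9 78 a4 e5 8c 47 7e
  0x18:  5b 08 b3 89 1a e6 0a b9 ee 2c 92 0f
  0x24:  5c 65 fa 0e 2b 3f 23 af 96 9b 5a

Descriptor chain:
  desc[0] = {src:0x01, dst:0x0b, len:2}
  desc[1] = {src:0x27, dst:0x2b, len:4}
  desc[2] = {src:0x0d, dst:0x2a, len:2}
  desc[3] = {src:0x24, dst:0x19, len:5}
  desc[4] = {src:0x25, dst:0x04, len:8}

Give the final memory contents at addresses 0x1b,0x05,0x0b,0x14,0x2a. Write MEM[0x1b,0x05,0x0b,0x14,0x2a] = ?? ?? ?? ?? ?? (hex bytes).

[0] 0x01->0x0b len=2 : 02 77
[1] 0x27->0x2b len=4 : 0e 2b 3f 23
[2] 0x0d->0x2a len=2 : 44 66
[3] 0x24->0x19 len=5 : 5c 65 fa 0e 2b
[4] 0x25->0x04 len=8 : 65 fa 0e 2b 3f 44 66 2b
query mem[0x1b]=0xfa, mem[0x05]=0xfa, mem[0x0b]=0x2b, mem[0x14]=0xe5, mem[0x2a]=0x44

MEM[0x1b,0x05,0x0b,0x14,0x2a] = fa fa 2b e5 44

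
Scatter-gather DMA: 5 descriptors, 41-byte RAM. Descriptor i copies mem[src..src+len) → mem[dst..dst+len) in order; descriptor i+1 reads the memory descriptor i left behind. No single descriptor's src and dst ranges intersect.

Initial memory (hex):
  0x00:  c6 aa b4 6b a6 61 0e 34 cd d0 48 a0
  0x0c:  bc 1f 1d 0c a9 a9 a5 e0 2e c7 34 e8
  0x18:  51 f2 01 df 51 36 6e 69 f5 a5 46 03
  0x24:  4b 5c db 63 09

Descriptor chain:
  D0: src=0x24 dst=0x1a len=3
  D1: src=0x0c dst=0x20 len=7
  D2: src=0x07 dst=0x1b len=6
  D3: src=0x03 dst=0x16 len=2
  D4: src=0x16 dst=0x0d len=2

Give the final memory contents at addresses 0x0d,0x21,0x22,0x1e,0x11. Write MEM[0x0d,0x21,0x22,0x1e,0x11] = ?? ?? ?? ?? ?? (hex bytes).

[0] 0x24->0x1a len=3 : 4b 5c db
[1] 0x0c->0x20 len=7 : bc 1f 1d 0c a9 a9 a5
[2] 0x07->0x1b len=6 : 34 cd d0 48 a0 bc
[3] 0x03->0x16 len=2 : 6b a6
[4] 0x16->0x0d len=2 : 6b a6
query mem[0x0d]=0x6b, mem[0x21]=0x1f, mem[0x22]=0x1d, mem[0x1e]=0x48, mem[0x11]=0xa9

MEM[0x0d,0x21,0x22,0x1e,0x11] = 6b 1f 1d 48 a9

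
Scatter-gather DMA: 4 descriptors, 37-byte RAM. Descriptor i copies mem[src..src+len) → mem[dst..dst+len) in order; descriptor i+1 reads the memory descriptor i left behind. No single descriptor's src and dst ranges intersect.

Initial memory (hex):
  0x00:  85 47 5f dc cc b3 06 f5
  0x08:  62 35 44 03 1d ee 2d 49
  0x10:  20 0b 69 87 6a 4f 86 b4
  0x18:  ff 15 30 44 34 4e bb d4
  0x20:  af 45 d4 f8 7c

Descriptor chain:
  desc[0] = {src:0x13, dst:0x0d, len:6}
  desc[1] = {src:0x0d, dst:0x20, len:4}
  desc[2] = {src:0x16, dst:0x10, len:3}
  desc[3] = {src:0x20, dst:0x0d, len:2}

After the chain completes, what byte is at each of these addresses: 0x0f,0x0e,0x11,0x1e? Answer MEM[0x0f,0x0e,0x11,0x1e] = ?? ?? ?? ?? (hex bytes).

MEM[0x0f,0x0e,0x11,0x1e] = 4f 6a b4 bb

[0] 0x13->0x0d len=6 : 87 6a 4f 86 b4 ff
[1] 0x0d->0x20 len=4 : 87 6a 4f 86
[2] 0x16->0x10 len=3 : 86 b4 ff
[3] 0x20->0x0d len=2 : 87 6a
query mem[0x0f]=0x4f, mem[0x0e]=0x6a, mem[0x11]=0xb4, mem[0x1e]=0xbb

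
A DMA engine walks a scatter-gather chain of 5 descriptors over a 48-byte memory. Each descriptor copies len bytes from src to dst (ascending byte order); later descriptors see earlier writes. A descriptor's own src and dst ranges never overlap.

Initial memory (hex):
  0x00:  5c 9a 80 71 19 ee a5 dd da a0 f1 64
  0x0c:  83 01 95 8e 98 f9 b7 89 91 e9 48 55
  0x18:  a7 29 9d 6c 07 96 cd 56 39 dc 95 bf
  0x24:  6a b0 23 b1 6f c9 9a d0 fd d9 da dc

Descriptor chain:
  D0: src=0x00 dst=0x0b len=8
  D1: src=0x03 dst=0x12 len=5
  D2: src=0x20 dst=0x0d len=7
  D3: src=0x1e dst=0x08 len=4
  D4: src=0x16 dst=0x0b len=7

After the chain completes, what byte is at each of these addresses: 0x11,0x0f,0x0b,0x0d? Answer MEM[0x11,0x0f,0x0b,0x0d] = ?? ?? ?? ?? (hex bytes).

[0] 0x00->0x0b len=8 : 5c 9a 80 71 19 ee a5 dd
[1] 0x03->0x12 len=5 : 71 19 ee a5 dd
[2] 0x20->0x0d len=7 : 39 dc 95 bf 6a b0 23
[3] 0x1e->0x08 len=4 : cd 56 39 dc
[4] 0x16->0x0b len=7 : dd 55 a7 29 9d 6c 07
query mem[0x11]=0x07, mem[0x0f]=0x9d, mem[0x0b]=0xdd, mem[0x0d]=0xa7

MEM[0x11,0x0f,0x0b,0x0d] = 07 9d dd a7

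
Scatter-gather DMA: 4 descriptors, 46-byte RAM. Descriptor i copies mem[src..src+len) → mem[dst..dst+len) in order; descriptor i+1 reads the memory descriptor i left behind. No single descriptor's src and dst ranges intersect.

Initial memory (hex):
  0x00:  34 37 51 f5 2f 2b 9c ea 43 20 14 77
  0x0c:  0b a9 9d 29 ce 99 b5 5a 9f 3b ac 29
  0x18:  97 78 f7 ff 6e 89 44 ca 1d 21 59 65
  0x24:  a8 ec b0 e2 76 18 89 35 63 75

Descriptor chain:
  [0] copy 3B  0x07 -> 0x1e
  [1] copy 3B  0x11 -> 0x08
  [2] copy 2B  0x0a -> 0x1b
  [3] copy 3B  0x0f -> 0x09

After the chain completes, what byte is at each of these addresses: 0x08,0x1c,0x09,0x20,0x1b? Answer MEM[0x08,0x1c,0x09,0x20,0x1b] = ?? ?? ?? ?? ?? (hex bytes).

MEM[0x08,0x1c,0x09,0x20,0x1b] = 99 77 29 20 5a

  after D0: wrote 3B at 0x1e = ea4320
  after D1: wrote 3B at 0x08 = 99b55a
  after D2: wrote 2B at 0x1b = 5a77
  after D3: wrote 3B at 0x09 = 29ce99
query mem[0x08]=0x99, mem[0x1c]=0x77, mem[0x09]=0x29, mem[0x20]=0x20, mem[0x1b]=0x5a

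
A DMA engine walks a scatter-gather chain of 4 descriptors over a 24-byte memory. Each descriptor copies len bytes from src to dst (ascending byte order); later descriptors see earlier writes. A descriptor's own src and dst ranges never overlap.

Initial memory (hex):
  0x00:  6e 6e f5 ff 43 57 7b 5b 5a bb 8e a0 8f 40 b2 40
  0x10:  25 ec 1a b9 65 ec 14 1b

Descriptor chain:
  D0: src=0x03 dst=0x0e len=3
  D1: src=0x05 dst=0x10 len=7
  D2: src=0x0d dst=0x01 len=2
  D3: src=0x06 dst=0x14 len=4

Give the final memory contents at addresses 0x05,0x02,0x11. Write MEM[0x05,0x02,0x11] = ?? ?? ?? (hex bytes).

MEM[0x05,0x02,0x11] = 57 ff 7b

#0 dst[0x0e+3] := {0xff,0x43,0x57}
#1 dst[0x10+7] := {0x57,0x7b,0x5b,0x5a,0xbb,0x8e,0xa0}
#2 dst[0x01+2] := {0x40,0xff}
#3 dst[0x14+4] := {0x7b,0x5b,0x5a,0xbb}
query mem[0x05]=0x57, mem[0x02]=0xff, mem[0x11]=0x7b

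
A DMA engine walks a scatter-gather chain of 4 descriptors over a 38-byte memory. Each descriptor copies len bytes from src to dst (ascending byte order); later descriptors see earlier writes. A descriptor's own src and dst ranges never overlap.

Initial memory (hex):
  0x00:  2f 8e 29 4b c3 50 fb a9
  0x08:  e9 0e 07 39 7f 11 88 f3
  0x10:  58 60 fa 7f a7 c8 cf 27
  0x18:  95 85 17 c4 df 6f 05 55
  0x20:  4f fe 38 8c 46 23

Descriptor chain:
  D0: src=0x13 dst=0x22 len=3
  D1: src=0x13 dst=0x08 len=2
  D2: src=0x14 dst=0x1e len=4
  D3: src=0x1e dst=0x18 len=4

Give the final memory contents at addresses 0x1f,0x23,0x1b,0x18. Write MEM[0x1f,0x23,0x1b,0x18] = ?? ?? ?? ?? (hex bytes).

D0: mem[0x22..0x24] <- [7f a7 c8]
D1: mem[0x08..0x09] <- [7f a7]
D2: mem[0x1e..0x21] <- [a7 c8 cf 27]
D3: mem[0x18..0x1b] <- [a7 c8 cf 27]
query mem[0x1f]=0xc8, mem[0x23]=0xa7, mem[0x1b]=0x27, mem[0x18]=0xa7

MEM[0x1f,0x23,0x1b,0x18] = c8 a7 27 a7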